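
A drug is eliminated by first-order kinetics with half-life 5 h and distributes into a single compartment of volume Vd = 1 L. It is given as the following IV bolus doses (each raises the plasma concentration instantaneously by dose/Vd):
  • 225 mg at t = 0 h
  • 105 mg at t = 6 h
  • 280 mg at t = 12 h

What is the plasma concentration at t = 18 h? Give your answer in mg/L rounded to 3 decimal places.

k = ln 2 / 5 = 0.13863 per h
Dose 1 (225 mg at t=0 h): 225·exp(−0.13863·18) = 18.556 mg/L
Dose 2 (105 mg at t=6 h): 105·exp(−0.13863·12) = 19.894 mg/L
Dose 3 (280 mg at t=12 h): 280·exp(−0.13863·6) = 121.877 mg/L
C(18) = 18.556 + 19.894 + 121.877 = 160.326 mg/L

160.326 mg/L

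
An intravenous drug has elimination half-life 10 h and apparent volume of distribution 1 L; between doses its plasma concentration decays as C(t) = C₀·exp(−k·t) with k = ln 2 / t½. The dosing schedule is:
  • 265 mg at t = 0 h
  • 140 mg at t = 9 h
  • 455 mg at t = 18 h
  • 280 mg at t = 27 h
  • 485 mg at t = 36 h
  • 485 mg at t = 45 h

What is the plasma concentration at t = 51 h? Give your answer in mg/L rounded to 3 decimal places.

k = ln 2 / 10 = 0.06931 per h
Dose 1 (265 mg at t=0 h): 265·exp(−0.06931·51) = 7.727 mg/L
Dose 2 (140 mg at t=9 h): 140·exp(−0.06931·42) = 7.617 mg/L
Dose 3 (455 mg at t=18 h): 455·exp(−0.06931·33) = 46.197 mg/L
Dose 4 (280 mg at t=27 h): 280·exp(−0.06931·24) = 53.050 mg/L
Dose 5 (485 mg at t=36 h): 485·exp(−0.06931·15) = 171.473 mg/L
Dose 6 (485 mg at t=45 h): 485·exp(−0.06931·6) = 319.981 mg/L
C(51) = 7.727 + 7.617 + 46.197 + 53.050 + 171.473 + 319.981 = 606.045 mg/L

606.045 mg/L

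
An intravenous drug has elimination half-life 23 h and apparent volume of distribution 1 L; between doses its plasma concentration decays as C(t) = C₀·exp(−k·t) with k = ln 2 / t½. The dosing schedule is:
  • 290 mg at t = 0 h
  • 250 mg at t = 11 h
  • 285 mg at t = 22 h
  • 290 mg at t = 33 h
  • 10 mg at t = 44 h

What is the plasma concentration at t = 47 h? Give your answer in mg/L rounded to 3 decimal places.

488.309 mg/L

k = ln 2 / 23 = 0.03014 per h
Dose 1 (290 mg at t=0 h): 290·exp(−0.03014·47) = 70.348 mg/L
Dose 2 (250 mg at t=11 h): 250·exp(−0.03014·36) = 84.482 mg/L
Dose 3 (285 mg at t=22 h): 285·exp(−0.03014·25) = 134.165 mg/L
Dose 4 (290 mg at t=33 h): 290·exp(−0.03014·14) = 190.179 mg/L
Dose 5 (10 mg at t=44 h): 10·exp(−0.03014·3) = 9.136 mg/L
C(47) = 70.348 + 84.482 + 134.165 + 190.179 + 9.136 = 488.309 mg/L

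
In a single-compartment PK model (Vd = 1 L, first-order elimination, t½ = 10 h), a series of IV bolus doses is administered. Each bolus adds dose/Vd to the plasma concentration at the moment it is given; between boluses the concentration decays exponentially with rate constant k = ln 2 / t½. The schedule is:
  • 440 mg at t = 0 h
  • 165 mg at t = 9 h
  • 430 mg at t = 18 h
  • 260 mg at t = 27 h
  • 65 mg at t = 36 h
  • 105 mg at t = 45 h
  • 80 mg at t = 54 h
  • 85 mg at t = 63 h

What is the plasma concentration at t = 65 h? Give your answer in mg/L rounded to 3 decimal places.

k = ln 2 / 10 = 0.06931 per h
Dose 1 (440 mg at t=0 h): 440·exp(−0.06931·65) = 4.861 mg/L
Dose 2 (165 mg at t=9 h): 165·exp(−0.06931·56) = 3.402 mg/L
Dose 3 (430 mg at t=18 h): 430·exp(−0.06931·47) = 16.544 mg/L
Dose 4 (260 mg at t=27 h): 260·exp(−0.06931·38) = 18.666 mg/L
Dose 5 (65 mg at t=36 h): 65·exp(−0.06931·29) = 8.708 mg/L
Dose 6 (105 mg at t=45 h): 105·exp(−0.06931·20) = 26.250 mg/L
Dose 7 (80 mg at t=54 h): 80·exp(−0.06931·11) = 37.321 mg/L
Dose 8 (85 mg at t=63 h): 85·exp(−0.06931·2) = 73.997 mg/L
C(65) = 4.861 + 3.402 + 16.544 + 18.666 + 8.708 + 26.250 + 37.321 + 73.997 = 189.749 mg/L

189.749 mg/L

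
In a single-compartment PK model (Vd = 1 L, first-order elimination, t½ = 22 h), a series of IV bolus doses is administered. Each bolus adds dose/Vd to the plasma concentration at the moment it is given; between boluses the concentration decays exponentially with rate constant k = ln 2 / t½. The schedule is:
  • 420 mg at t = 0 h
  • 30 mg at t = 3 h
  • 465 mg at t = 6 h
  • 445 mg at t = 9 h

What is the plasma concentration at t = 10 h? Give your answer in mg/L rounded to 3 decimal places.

k = ln 2 / 22 = 0.03151 per h
Dose 1 (420 mg at t=0 h): 420·exp(−0.03151·10) = 306.491 mg/L
Dose 2 (30 mg at t=3 h): 30·exp(−0.03151·7) = 24.062 mg/L
Dose 3 (465 mg at t=6 h): 465·exp(−0.03151·4) = 409.940 mg/L
Dose 4 (445 mg at t=9 h): 445·exp(−0.03151·1) = 431.198 mg/L
C(10) = 306.491 + 24.062 + 409.940 + 431.198 = 1171.691 mg/L

1171.691 mg/L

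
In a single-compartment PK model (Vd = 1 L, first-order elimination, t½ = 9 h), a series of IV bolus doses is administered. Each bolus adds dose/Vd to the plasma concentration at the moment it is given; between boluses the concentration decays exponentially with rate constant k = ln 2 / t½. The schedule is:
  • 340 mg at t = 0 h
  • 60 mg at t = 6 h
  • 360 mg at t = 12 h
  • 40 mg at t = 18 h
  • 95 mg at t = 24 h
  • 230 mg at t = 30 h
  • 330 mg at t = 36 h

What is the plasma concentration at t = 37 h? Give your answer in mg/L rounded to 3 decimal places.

k = ln 2 / 9 = 0.07702 per h
Dose 1 (340 mg at t=0 h): 340·exp(−0.07702·37) = 19.675 mg/L
Dose 2 (60 mg at t=6 h): 60·exp(−0.07702·31) = 5.512 mg/L
Dose 3 (360 mg at t=12 h): 360·exp(−0.07702·25) = 52.494 mg/L
Dose 4 (40 mg at t=18 h): 40·exp(−0.07702·19) = 9.259 mg/L
Dose 5 (95 mg at t=24 h): 95·exp(−0.07702·13) = 34.906 mg/L
Dose 6 (230 mg at t=30 h): 230·exp(−0.07702·7) = 134.151 mg/L
Dose 7 (330 mg at t=36 h): 330·exp(−0.07702·1) = 305.539 mg/L
C(37) = 19.675 + 5.512 + 52.494 + 9.259 + 34.906 + 134.151 + 305.539 = 561.535 mg/L

561.535 mg/L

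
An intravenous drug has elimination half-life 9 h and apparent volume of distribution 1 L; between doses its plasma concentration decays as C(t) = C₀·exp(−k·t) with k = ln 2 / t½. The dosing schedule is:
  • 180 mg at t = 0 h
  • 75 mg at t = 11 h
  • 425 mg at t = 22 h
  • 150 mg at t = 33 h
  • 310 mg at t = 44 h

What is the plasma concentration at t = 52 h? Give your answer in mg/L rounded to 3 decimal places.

k = ln 2 / 9 = 0.07702 per h
Dose 1 (180 mg at t=0 h): 180·exp(−0.07702·52) = 3.281 mg/L
Dose 2 (75 mg at t=11 h): 75·exp(−0.07702·41) = 3.189 mg/L
Dose 3 (425 mg at t=22 h): 425·exp(−0.07702·30) = 42.165 mg/L
Dose 4 (150 mg at t=33 h): 150·exp(−0.07702·19) = 34.720 mg/L
Dose 5 (310 mg at t=44 h): 310·exp(−0.07702·8) = 167.409 mg/L
C(52) = 3.281 + 3.189 + 42.165 + 34.720 + 167.409 = 250.765 mg/L

250.765 mg/L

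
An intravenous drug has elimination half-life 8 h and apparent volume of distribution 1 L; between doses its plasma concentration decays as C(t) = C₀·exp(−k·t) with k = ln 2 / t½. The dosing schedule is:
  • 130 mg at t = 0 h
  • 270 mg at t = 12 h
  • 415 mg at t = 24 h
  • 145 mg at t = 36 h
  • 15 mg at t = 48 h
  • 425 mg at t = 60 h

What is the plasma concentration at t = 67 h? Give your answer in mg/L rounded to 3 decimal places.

k = ln 2 / 8 = 0.08664 per h
Dose 1 (130 mg at t=0 h): 130·exp(−0.08664·67) = 0.392 mg/L
Dose 2 (270 mg at t=12 h): 270·exp(−0.08664·55) = 2.300 mg/L
Dose 3 (415 mg at t=24 h): 415·exp(−0.08664·43) = 10.000 mg/L
Dose 4 (145 mg at t=36 h): 145·exp(−0.08664·31) = 9.883 mg/L
Dose 5 (15 mg at t=48 h): 15·exp(−0.08664·19) = 2.892 mg/L
Dose 6 (425 mg at t=60 h): 425·exp(−0.08664·7) = 231.733 mg/L
C(67) = 0.392 + 2.300 + 10.000 + 9.883 + 2.892 + 231.733 = 257.199 mg/L

257.199 mg/L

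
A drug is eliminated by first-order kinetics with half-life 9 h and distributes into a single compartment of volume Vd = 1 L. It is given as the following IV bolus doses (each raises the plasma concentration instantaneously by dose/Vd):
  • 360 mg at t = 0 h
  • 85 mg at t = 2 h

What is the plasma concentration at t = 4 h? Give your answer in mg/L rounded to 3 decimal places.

k = ln 2 / 9 = 0.07702 per h
Dose 1 (360 mg at t=0 h): 360·exp(−0.07702·4) = 264.552 mg/L
Dose 2 (85 mg at t=2 h): 85·exp(−0.07702·2) = 72.866 mg/L
C(4) = 264.552 + 72.866 = 337.418 mg/L

337.418 mg/L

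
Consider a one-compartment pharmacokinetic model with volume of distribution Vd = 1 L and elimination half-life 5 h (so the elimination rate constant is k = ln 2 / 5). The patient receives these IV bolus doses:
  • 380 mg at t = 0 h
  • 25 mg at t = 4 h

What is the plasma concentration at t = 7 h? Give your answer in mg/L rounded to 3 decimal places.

160.487 mg/L

k = ln 2 / 5 = 0.13863 per h
Dose 1 (380 mg at t=0 h): 380·exp(−0.13863·7) = 143.993 mg/L
Dose 2 (25 mg at t=4 h): 25·exp(−0.13863·3) = 16.494 mg/L
C(7) = 143.993 + 16.494 = 160.487 mg/L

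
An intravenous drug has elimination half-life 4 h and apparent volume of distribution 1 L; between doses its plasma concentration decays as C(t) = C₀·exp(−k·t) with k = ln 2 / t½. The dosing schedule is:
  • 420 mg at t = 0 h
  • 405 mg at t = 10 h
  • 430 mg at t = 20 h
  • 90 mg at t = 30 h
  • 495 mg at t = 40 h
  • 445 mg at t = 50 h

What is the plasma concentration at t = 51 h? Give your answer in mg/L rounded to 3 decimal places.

452.537 mg/L

k = ln 2 / 4 = 0.17329 per h
Dose 1 (420 mg at t=0 h): 420·exp(−0.17329·51) = 0.061 mg/L
Dose 2 (405 mg at t=10 h): 405·exp(−0.17329·41) = 0.333 mg/L
Dose 3 (430 mg at t=20 h): 430·exp(−0.17329·31) = 1.997 mg/L
Dose 4 (90 mg at t=30 h): 90·exp(−0.17329·21) = 2.365 mg/L
Dose 5 (495 mg at t=40 h): 495·exp(−0.17329·11) = 73.582 mg/L
Dose 6 (445 mg at t=50 h): 445·exp(−0.17329·1) = 374.199 mg/L
C(51) = 0.061 + 0.333 + 1.997 + 2.365 + 73.582 + 374.199 = 452.537 mg/L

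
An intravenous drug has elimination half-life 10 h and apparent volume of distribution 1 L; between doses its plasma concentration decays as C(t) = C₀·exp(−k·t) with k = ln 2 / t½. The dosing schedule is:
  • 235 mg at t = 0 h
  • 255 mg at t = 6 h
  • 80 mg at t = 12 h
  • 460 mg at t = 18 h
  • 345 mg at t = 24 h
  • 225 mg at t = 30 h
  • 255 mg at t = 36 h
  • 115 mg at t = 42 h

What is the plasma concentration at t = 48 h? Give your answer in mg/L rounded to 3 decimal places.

403.254 mg/L

k = ln 2 / 10 = 0.06931 per h
Dose 1 (235 mg at t=0 h): 235·exp(−0.06931·48) = 8.436 mg/L
Dose 2 (255 mg at t=6 h): 255·exp(−0.06931·42) = 13.874 mg/L
Dose 3 (80 mg at t=12 h): 80·exp(−0.06931·36) = 6.598 mg/L
Dose 4 (460 mg at t=18 h): 460·exp(−0.06931·30) = 57.500 mg/L
Dose 5 (345 mg at t=24 h): 345·exp(−0.06931·24) = 65.365 mg/L
Dose 6 (225 mg at t=30 h): 225·exp(−0.06931·18) = 64.614 mg/L
Dose 7 (255 mg at t=36 h): 255·exp(−0.06931·12) = 110.995 mg/L
Dose 8 (115 mg at t=42 h): 115·exp(−0.06931·6) = 75.872 mg/L
C(48) = 8.436 + 13.874 + 6.598 + 57.500 + 65.365 + 64.614 + 110.995 + 75.872 = 403.254 mg/L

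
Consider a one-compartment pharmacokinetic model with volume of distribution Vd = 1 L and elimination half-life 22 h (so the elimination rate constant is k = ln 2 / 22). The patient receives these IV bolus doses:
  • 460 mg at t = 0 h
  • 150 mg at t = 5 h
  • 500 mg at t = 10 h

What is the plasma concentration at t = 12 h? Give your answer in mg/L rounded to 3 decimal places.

k = ln 2 / 22 = 0.03151 per h
Dose 1 (460 mg at t=0 h): 460·exp(−0.03151·12) = 315.181 mg/L
Dose 2 (150 mg at t=5 h): 150·exp(−0.03151·7) = 120.312 mg/L
Dose 3 (500 mg at t=10 h): 500·exp(−0.03151·2) = 469.465 mg/L
C(12) = 315.181 + 120.312 + 469.465 = 904.958 mg/L

904.958 mg/L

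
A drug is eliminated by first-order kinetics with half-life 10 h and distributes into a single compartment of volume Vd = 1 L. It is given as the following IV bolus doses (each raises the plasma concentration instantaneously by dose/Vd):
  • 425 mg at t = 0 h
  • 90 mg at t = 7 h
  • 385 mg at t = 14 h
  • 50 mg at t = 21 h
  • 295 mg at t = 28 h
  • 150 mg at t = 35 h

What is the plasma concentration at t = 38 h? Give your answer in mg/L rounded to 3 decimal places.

398.680 mg/L

k = ln 2 / 10 = 0.06931 per h
Dose 1 (425 mg at t=0 h): 425·exp(−0.06931·38) = 30.512 mg/L
Dose 2 (90 mg at t=7 h): 90·exp(−0.06931·31) = 10.497 mg/L
Dose 3 (385 mg at t=14 h): 385·exp(−0.06931·24) = 72.944 mg/L
Dose 4 (50 mg at t=21 h): 50·exp(−0.06931·17) = 15.389 mg/L
Dose 5 (295 mg at t=28 h): 295·exp(−0.06931·10) = 147.500 mg/L
Dose 6 (150 mg at t=35 h): 150·exp(−0.06931·3) = 121.838 mg/L
C(38) = 30.512 + 10.497 + 72.944 + 15.389 + 147.500 + 121.838 = 398.680 mg/L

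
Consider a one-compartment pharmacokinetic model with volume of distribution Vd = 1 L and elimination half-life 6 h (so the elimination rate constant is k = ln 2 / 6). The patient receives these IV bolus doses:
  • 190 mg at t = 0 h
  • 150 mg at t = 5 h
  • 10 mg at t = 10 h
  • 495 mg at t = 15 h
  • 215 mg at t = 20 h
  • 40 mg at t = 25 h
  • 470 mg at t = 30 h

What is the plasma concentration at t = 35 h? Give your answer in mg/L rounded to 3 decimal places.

k = ln 2 / 6 = 0.11552 per h
Dose 1 (190 mg at t=0 h): 190·exp(−0.11552·35) = 3.332 mg/L
Dose 2 (150 mg at t=5 h): 150·exp(−0.11552·30) = 4.688 mg/L
Dose 3 (10 mg at t=10 h): 10·exp(−0.11552·25) = 0.557 mg/L
Dose 4 (495 mg at t=15 h): 495·exp(−0.11552·20) = 49.110 mg/L
Dose 5 (215 mg at t=20 h): 215·exp(−0.11552·15) = 38.007 mg/L
Dose 6 (40 mg at t=25 h): 40·exp(−0.11552·10) = 12.599 mg/L
Dose 7 (470 mg at t=30 h): 470·exp(−0.11552·5) = 263.779 mg/L
C(35) = 3.332 + 4.688 + 0.557 + 49.110 + 38.007 + 12.599 + 263.779 = 372.072 mg/L

372.072 mg/L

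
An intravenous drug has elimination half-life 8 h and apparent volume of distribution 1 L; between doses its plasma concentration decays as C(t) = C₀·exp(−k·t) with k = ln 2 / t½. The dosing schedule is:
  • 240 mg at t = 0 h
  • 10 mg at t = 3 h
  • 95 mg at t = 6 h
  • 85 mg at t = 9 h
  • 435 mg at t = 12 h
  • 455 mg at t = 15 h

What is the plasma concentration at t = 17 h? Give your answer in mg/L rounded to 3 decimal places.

k = ln 2 / 8 = 0.08664 per h
Dose 1 (240 mg at t=0 h): 240·exp(−0.08664·17) = 55.020 mg/L
Dose 2 (10 mg at t=3 h): 10·exp(−0.08664·14) = 2.973 mg/L
Dose 3 (95 mg at t=6 h): 95·exp(−0.08664·11) = 36.628 mg/L
Dose 4 (85 mg at t=9 h): 85·exp(−0.08664·8) = 42.500 mg/L
Dose 5 (435 mg at t=12 h): 435·exp(−0.08664·5) = 282.063 mg/L
Dose 6 (455 mg at t=15 h): 455·exp(−0.08664·2) = 382.608 mg/L
C(17) = 55.020 + 2.973 + 36.628 + 42.500 + 282.063 + 382.608 = 801.791 mg/L

801.791 mg/L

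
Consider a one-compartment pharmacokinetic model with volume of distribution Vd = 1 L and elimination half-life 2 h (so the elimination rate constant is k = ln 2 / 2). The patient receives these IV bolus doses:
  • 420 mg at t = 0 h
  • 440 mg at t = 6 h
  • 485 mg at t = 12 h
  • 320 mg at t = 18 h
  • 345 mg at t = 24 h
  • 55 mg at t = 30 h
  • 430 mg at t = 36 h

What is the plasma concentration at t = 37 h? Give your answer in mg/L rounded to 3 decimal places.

k = ln 2 / 2 = 0.34657 per h
Dose 1 (420 mg at t=0 h): 420·exp(−0.34657·37) = 0.001 mg/L
Dose 2 (440 mg at t=6 h): 440·exp(−0.34657·31) = 0.009 mg/L
Dose 3 (485 mg at t=12 h): 485·exp(−0.34657·25) = 0.084 mg/L
Dose 4 (320 mg at t=18 h): 320·exp(−0.34657·19) = 0.442 mg/L
Dose 5 (345 mg at t=24 h): 345·exp(−0.34657·13) = 3.812 mg/L
Dose 6 (55 mg at t=30 h): 55·exp(−0.34657·7) = 4.861 mg/L
Dose 7 (430 mg at t=36 h): 430·exp(−0.34657·1) = 304.056 mg/L
C(37) = 0.001 + 0.009 + 0.084 + 0.442 + 3.812 + 4.861 + 304.056 = 313.265 mg/L

313.265 mg/L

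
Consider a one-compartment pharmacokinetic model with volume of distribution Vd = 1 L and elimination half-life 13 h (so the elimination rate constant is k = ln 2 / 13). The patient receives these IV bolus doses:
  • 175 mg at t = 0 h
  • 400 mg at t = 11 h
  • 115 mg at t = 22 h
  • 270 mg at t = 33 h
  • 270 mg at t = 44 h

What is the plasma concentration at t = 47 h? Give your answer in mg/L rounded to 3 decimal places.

k = ln 2 / 13 = 0.05332 per h
Dose 1 (175 mg at t=0 h): 175·exp(−0.05332·47) = 14.279 mg/L
Dose 2 (400 mg at t=11 h): 400·exp(−0.05332·36) = 58.673 mg/L
Dose 3 (115 mg at t=22 h): 115·exp(−0.05332·25) = 30.325 mg/L
Dose 4 (270 mg at t=33 h): 270·exp(−0.05332·14) = 127.990 mg/L
Dose 5 (270 mg at t=44 h): 270·exp(−0.05332·3) = 230.089 mg/L
C(47) = 14.279 + 58.673 + 30.325 + 127.990 + 230.089 = 461.356 mg/L

461.356 mg/L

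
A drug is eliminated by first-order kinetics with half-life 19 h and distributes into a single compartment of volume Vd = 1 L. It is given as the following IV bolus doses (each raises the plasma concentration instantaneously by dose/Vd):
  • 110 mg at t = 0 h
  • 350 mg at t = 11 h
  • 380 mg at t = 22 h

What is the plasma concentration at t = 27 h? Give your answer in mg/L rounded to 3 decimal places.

552.958 mg/L

k = ln 2 / 19 = 0.03648 per h
Dose 1 (110 mg at t=0 h): 110·exp(−0.03648·27) = 41.078 mg/L
Dose 2 (350 mg at t=11 h): 350·exp(−0.03648·16) = 195.240 mg/L
Dose 3 (380 mg at t=22 h): 380·exp(−0.03648·5) = 316.640 mg/L
C(27) = 41.078 + 195.240 + 316.640 = 552.958 mg/L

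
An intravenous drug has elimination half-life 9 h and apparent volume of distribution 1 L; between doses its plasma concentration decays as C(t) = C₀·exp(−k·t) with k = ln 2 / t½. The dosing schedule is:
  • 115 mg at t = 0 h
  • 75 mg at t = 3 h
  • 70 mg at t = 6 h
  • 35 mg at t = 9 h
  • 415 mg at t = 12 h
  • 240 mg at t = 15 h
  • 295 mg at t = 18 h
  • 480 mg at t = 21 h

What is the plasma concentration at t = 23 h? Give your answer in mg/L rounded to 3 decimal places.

986.122 mg/L

k = ln 2 / 9 = 0.07702 per h
Dose 1 (115 mg at t=0 h): 115·exp(−0.07702·23) = 19.561 mg/L
Dose 2 (75 mg at t=3 h): 75·exp(−0.07702·20) = 16.073 mg/L
Dose 3 (70 mg at t=6 h): 70·exp(−0.07702·17) = 18.901 mg/L
Dose 4 (35 mg at t=9 h): 35·exp(−0.07702·14) = 11.907 mg/L
Dose 5 (415 mg at t=12 h): 415·exp(−0.07702·11) = 177.878 mg/L
Dose 6 (240 mg at t=15 h): 240·exp(−0.07702·8) = 129.607 mg/L
Dose 7 (295 mg at t=18 h): 295·exp(−0.07702·5) = 200.717 mg/L
Dose 8 (480 mg at t=21 h): 480·exp(−0.07702·2) = 411.477 mg/L
C(23) = 19.561 + 16.073 + 18.901 + 11.907 + 177.878 + 129.607 + 200.717 + 411.477 = 986.122 mg/L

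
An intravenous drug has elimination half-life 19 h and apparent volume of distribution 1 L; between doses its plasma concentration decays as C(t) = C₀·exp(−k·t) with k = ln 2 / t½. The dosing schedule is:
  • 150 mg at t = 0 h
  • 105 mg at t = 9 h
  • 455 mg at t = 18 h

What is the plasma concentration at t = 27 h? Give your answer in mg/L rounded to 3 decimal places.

438.123 mg/L

k = ln 2 / 19 = 0.03648 per h
Dose 1 (150 mg at t=0 h): 150·exp(−0.03648·27) = 56.016 mg/L
Dose 2 (105 mg at t=9 h): 105·exp(−0.03648·18) = 54.451 mg/L
Dose 3 (455 mg at t=18 h): 455·exp(−0.03648·9) = 327.656 mg/L
C(27) = 56.016 + 54.451 + 327.656 = 438.123 mg/L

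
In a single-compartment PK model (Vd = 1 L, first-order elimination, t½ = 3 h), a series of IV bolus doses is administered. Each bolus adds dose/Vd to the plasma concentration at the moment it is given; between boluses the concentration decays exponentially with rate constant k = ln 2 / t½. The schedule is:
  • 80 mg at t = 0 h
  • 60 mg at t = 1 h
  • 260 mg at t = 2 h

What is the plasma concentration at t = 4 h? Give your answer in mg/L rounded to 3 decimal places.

k = ln 2 / 3 = 0.23105 per h
Dose 1 (80 mg at t=0 h): 80·exp(−0.23105·4) = 31.748 mg/L
Dose 2 (60 mg at t=1 h): 60·exp(−0.23105·3) = 30.000 mg/L
Dose 3 (260 mg at t=2 h): 260·exp(−0.23105·2) = 163.790 mg/L
C(4) = 31.748 + 30.000 + 163.790 = 225.538 mg/L

225.538 mg/L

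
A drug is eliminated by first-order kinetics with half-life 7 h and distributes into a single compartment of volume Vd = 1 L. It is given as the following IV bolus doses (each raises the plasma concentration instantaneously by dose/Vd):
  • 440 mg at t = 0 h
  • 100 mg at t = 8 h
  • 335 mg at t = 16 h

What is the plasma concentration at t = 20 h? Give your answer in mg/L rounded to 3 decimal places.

k = ln 2 / 7 = 0.09902 per h
Dose 1 (440 mg at t=0 h): 440·exp(−0.09902·20) = 60.725 mg/L
Dose 2 (100 mg at t=8 h): 100·exp(−0.09902·12) = 30.475 mg/L
Dose 3 (335 mg at t=16 h): 335·exp(−0.09902·4) = 225.438 mg/L
C(20) = 60.725 + 30.475 + 225.438 = 316.639 mg/L

316.639 mg/L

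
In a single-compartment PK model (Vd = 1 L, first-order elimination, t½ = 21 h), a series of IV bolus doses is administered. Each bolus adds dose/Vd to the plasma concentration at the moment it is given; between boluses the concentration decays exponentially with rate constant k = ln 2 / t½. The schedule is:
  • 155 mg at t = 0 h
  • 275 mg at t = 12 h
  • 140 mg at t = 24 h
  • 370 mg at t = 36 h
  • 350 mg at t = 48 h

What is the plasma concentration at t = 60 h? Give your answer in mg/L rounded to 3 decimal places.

523.547 mg/L

k = ln 2 / 21 = 0.03301 per h
Dose 1 (155 mg at t=0 h): 155·exp(−0.03301·60) = 21.392 mg/L
Dose 2 (275 mg at t=12 h): 275·exp(−0.03301·48) = 56.398 mg/L
Dose 3 (140 mg at t=24 h): 140·exp(−0.03301·36) = 42.665 mg/L
Dose 4 (370 mg at t=36 h): 370·exp(−0.03301·24) = 167.559 mg/L
Dose 5 (350 mg at t=48 h): 350·exp(−0.03301·12) = 235.533 mg/L
C(60) = 21.392 + 56.398 + 42.665 + 167.559 + 235.533 = 523.547 mg/L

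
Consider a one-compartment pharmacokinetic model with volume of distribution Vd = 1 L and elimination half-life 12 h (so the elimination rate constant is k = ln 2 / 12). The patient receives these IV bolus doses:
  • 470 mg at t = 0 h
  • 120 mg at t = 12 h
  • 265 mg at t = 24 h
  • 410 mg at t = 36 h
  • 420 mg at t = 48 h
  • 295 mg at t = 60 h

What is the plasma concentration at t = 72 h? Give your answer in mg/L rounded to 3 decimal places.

331.406 mg/L

k = ln 2 / 12 = 0.05776 per h
Dose 1 (470 mg at t=0 h): 470·exp(−0.05776·72) = 7.344 mg/L
Dose 2 (120 mg at t=12 h): 120·exp(−0.05776·60) = 3.750 mg/L
Dose 3 (265 mg at t=24 h): 265·exp(−0.05776·48) = 16.562 mg/L
Dose 4 (410 mg at t=36 h): 410·exp(−0.05776·36) = 51.250 mg/L
Dose 5 (420 mg at t=48 h): 420·exp(−0.05776·24) = 105.000 mg/L
Dose 6 (295 mg at t=60 h): 295·exp(−0.05776·12) = 147.500 mg/L
C(72) = 7.344 + 3.750 + 16.562 + 51.250 + 105.000 + 147.500 = 331.406 mg/L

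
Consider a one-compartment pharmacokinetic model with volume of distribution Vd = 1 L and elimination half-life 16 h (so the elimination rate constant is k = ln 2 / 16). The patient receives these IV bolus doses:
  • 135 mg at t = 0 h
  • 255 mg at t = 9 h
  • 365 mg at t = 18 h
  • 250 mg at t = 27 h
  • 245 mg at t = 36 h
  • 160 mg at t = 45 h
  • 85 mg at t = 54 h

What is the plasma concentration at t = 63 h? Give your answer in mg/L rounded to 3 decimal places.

k = ln 2 / 16 = 0.04332 per h
Dose 1 (135 mg at t=0 h): 135·exp(−0.04332·63) = 8.811 mg/L
Dose 2 (255 mg at t=9 h): 255·exp(−0.04332·54) = 24.579 mg/L
Dose 3 (365 mg at t=18 h): 365·exp(−0.04332·45) = 51.957 mg/L
Dose 4 (250 mg at t=27 h): 250·exp(−0.04332·36) = 52.556 mg/L
Dose 5 (245 mg at t=36 h): 245·exp(−0.04332·27) = 76.064 mg/L
Dose 6 (160 mg at t=45 h): 160·exp(−0.04332·18) = 73.360 mg/L
Dose 7 (85 mg at t=54 h): 85·exp(−0.04332·9) = 57.556 mg/L
C(63) = 8.811 + 24.579 + 51.957 + 52.556 + 76.064 + 73.360 + 57.556 = 344.883 mg/L

344.883 mg/L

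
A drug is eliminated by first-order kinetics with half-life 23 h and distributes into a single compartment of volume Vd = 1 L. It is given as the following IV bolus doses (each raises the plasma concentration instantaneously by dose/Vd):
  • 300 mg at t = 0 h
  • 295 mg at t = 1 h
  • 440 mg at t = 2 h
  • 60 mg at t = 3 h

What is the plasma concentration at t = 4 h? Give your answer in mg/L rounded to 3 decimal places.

k = ln 2 / 23 = 0.03014 per h
Dose 1 (300 mg at t=0 h): 300·exp(−0.03014·4) = 265.931 mg/L
Dose 2 (295 mg at t=1 h): 295·exp(−0.03014·3) = 269.499 mg/L
Dose 3 (440 mg at t=2 h): 440·exp(−0.03014·2) = 414.263 mg/L
Dose 4 (60 mg at t=3 h): 60·exp(−0.03014·1) = 58.219 mg/L
C(4) = 265.931 + 269.499 + 414.263 + 58.219 = 1007.911 mg/L

1007.911 mg/L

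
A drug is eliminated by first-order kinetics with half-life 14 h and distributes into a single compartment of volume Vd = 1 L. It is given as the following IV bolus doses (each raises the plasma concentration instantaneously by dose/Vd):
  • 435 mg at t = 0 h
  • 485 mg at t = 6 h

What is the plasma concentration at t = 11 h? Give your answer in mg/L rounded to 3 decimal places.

k = ln 2 / 14 = 0.04951 per h
Dose 1 (435 mg at t=0 h): 435·exp(−0.04951·11) = 252.328 mg/L
Dose 2 (485 mg at t=6 h): 485·exp(−0.04951·5) = 378.644 mg/L
C(11) = 252.328 + 378.644 = 630.972 mg/L

630.972 mg/L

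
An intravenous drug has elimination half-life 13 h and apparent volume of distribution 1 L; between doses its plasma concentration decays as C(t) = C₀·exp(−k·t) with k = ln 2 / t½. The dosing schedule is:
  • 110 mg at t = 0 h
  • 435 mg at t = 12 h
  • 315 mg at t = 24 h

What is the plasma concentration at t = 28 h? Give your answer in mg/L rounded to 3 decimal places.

464.567 mg/L

k = ln 2 / 13 = 0.05332 per h
Dose 1 (110 mg at t=0 h): 110·exp(−0.05332·28) = 24.718 mg/L
Dose 2 (435 mg at t=12 h): 435·exp(−0.05332·16) = 185.349 mg/L
Dose 3 (315 mg at t=24 h): 315·exp(−0.05332·4) = 254.499 mg/L
C(28) = 24.718 + 185.349 + 254.499 = 464.567 mg/L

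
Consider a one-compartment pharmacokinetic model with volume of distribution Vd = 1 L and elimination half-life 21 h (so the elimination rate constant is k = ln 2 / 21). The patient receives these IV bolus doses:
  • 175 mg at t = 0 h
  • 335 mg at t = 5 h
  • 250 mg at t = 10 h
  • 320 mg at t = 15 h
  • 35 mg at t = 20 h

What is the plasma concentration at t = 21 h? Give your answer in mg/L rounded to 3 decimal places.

755.309 mg/L

k = ln 2 / 21 = 0.03301 per h
Dose 1 (175 mg at t=0 h): 175·exp(−0.03301·21) = 87.500 mg/L
Dose 2 (335 mg at t=5 h): 335·exp(−0.03301·16) = 197.555 mg/L
Dose 3 (250 mg at t=10 h): 250·exp(−0.03301·11) = 173.883 mg/L
Dose 4 (320 mg at t=15 h): 320·exp(−0.03301·6) = 262.507 mg/L
Dose 5 (35 mg at t=20 h): 35·exp(−0.03301·1) = 33.864 mg/L
C(21) = 87.500 + 197.555 + 173.883 + 262.507 + 33.864 = 755.309 mg/L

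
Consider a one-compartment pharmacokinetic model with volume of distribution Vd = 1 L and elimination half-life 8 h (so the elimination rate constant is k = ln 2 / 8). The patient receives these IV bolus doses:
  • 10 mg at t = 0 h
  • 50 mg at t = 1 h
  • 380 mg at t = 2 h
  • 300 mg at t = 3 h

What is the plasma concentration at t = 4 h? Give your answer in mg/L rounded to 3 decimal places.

640.268 mg/L

k = ln 2 / 8 = 0.08664 per h
Dose 1 (10 mg at t=0 h): 10·exp(−0.08664·4) = 7.071 mg/L
Dose 2 (50 mg at t=1 h): 50·exp(−0.08664·3) = 38.555 mg/L
Dose 3 (380 mg at t=2 h): 380·exp(−0.08664·2) = 319.541 mg/L
Dose 4 (300 mg at t=3 h): 300·exp(−0.08664·1) = 275.101 mg/L
C(4) = 7.071 + 38.555 + 319.541 + 275.101 = 640.268 mg/L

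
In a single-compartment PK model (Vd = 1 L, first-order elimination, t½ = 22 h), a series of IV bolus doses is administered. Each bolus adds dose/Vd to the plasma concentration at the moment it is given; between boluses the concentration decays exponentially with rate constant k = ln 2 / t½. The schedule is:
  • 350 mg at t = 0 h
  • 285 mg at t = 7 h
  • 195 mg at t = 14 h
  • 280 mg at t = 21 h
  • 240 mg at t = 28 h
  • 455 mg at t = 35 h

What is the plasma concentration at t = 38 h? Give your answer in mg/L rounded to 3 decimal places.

1057.558 mg/L

k = ln 2 / 22 = 0.03151 per h
Dose 1 (350 mg at t=0 h): 350·exp(−0.03151·38) = 105.708 mg/L
Dose 2 (285 mg at t=7 h): 285·exp(−0.03151·31) = 107.316 mg/L
Dose 3 (195 mg at t=14 h): 195·exp(−0.03151·24) = 91.546 mg/L
Dose 4 (280 mg at t=21 h): 280·exp(−0.03151·17) = 163.887 mg/L
Dose 5 (240 mg at t=28 h): 240·exp(−0.03151·10) = 175.138 mg/L
Dose 6 (455 mg at t=35 h): 455·exp(−0.03151·3) = 413.963 mg/L
C(38) = 105.708 + 107.316 + 91.546 + 163.887 + 175.138 + 413.963 = 1057.558 mg/L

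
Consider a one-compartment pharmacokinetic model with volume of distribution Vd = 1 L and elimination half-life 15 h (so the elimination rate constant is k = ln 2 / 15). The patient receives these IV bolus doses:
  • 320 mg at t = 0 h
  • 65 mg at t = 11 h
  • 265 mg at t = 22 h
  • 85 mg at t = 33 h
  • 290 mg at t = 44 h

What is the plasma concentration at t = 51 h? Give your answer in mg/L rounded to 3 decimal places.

k = ln 2 / 15 = 0.04621 per h
Dose 1 (320 mg at t=0 h): 320·exp(−0.04621·51) = 30.314 mg/L
Dose 2 (65 mg at t=11 h): 65·exp(−0.04621·40) = 10.237 mg/L
Dose 3 (265 mg at t=22 h): 265·exp(−0.04621·29) = 69.383 mg/L
Dose 4 (85 mg at t=33 h): 85·exp(−0.04621·18) = 36.998 mg/L
Dose 5 (290 mg at t=44 h): 290·exp(−0.04621·7) = 209.854 mg/L
C(51) = 30.314 + 10.237 + 69.383 + 36.998 + 209.854 = 356.787 mg/L

356.787 mg/L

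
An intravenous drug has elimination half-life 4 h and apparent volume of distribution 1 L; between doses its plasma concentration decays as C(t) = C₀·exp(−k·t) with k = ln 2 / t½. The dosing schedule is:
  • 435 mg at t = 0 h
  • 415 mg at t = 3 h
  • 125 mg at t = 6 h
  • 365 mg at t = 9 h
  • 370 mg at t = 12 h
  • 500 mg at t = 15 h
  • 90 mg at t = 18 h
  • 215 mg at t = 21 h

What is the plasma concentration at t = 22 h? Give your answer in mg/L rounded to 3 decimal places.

511.064 mg/L

k = ln 2 / 4 = 0.17329 per h
Dose 1 (435 mg at t=0 h): 435·exp(−0.17329·22) = 9.612 mg/L
Dose 2 (415 mg at t=3 h): 415·exp(−0.17329·19) = 15.423 mg/L
Dose 3 (125 mg at t=6 h): 125·exp(−0.17329·16) = 7.812 mg/L
Dose 4 (365 mg at t=9 h): 365·exp(−0.17329·13) = 38.366 mg/L
Dose 5 (370 mg at t=12 h): 370·exp(−0.17329·10) = 65.407 mg/L
Dose 6 (500 mg at t=15 h): 500·exp(−0.17329·7) = 148.651 mg/L
Dose 7 (90 mg at t=18 h): 90·exp(−0.17329·4) = 45.000 mg/L
Dose 8 (215 mg at t=21 h): 215·exp(−0.17329·1) = 180.793 mg/L
C(22) = 9.612 + 15.423 + 7.812 + 38.366 + 65.407 + 148.651 + 45.000 + 180.793 = 511.064 mg/L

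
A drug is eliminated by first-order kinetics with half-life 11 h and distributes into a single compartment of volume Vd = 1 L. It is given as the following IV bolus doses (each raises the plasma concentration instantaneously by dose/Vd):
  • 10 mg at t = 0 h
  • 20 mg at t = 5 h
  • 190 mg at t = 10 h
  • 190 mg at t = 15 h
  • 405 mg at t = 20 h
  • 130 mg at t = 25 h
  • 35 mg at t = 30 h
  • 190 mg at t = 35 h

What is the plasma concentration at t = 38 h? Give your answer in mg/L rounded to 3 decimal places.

446.550 mg/L

k = ln 2 / 11 = 0.06301 per h
Dose 1 (10 mg at t=0 h): 10·exp(−0.06301·38) = 0.912 mg/L
Dose 2 (20 mg at t=5 h): 20·exp(−0.06301·33) = 2.500 mg/L
Dose 3 (190 mg at t=10 h): 190·exp(−0.06301·28) = 32.546 mg/L
Dose 4 (190 mg at t=15 h): 190·exp(−0.06301·23) = 44.599 mg/L
Dose 5 (405 mg at t=20 h): 405·exp(−0.06301·18) = 130.275 mg/L
Dose 6 (130 mg at t=25 h): 130·exp(−0.06301·13) = 57.303 mg/L
Dose 7 (35 mg at t=30 h): 35·exp(−0.06301·8) = 21.142 mg/L
Dose 8 (190 mg at t=35 h): 190·exp(−0.06301·3) = 157.273 mg/L
C(38) = 0.912 + 2.500 + 32.546 + 44.599 + 130.275 + 57.303 + 21.142 + 157.273 = 446.550 mg/L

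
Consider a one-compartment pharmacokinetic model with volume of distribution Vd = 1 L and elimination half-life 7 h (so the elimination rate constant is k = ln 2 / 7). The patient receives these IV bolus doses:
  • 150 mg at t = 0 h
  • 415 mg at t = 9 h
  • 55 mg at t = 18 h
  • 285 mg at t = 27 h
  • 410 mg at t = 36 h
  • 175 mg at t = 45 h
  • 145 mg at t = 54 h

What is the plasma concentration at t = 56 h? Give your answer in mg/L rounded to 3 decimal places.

256.365 mg/L

k = ln 2 / 7 = 0.09902 per h
Dose 1 (150 mg at t=0 h): 150·exp(−0.09902·56) = 0.586 mg/L
Dose 2 (415 mg at t=9 h): 415·exp(−0.09902·47) = 3.952 mg/L
Dose 3 (55 mg at t=18 h): 55·exp(−0.09902·38) = 1.277 mg/L
Dose 4 (285 mg at t=27 h): 285·exp(−0.09902·29) = 16.133 mg/L
Dose 5 (410 mg at t=36 h): 410·exp(−0.09902·20) = 56.585 mg/L
Dose 6 (175 mg at t=45 h): 175·exp(−0.09902·11) = 58.883 mg/L
Dose 7 (145 mg at t=54 h): 145·exp(−0.09902·2) = 118.949 mg/L
C(56) = 0.586 + 3.952 + 1.277 + 16.133 + 56.585 + 58.883 + 118.949 = 256.365 mg/L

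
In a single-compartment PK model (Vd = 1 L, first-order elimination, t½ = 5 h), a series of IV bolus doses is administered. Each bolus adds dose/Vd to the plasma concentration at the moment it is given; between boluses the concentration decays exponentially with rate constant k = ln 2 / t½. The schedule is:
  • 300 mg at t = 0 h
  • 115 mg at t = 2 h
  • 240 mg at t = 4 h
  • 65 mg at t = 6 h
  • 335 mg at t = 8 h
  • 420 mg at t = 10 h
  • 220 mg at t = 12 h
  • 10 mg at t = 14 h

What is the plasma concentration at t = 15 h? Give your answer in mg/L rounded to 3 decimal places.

618.160 mg/L

k = ln 2 / 5 = 0.13863 per h
Dose 1 (300 mg at t=0 h): 300·exp(−0.13863·15) = 37.500 mg/L
Dose 2 (115 mg at t=2 h): 115·exp(−0.13863·13) = 18.968 mg/L
Dose 3 (240 mg at t=4 h): 240·exp(−0.13863·11) = 52.233 mg/L
Dose 4 (65 mg at t=6 h): 65·exp(−0.13863·9) = 18.666 mg/L
Dose 5 (335 mg at t=8 h): 335·exp(−0.13863·7) = 126.941 mg/L
Dose 6 (420 mg at t=10 h): 420·exp(−0.13863·5) = 210.000 mg/L
Dose 7 (220 mg at t=12 h): 220·exp(−0.13863·3) = 145.146 mg/L
Dose 8 (10 mg at t=14 h): 10·exp(−0.13863·1) = 8.706 mg/L
C(15) = 37.500 + 18.968 + 52.233 + 18.666 + 126.941 + 210.000 + 145.146 + 8.706 = 618.160 mg/L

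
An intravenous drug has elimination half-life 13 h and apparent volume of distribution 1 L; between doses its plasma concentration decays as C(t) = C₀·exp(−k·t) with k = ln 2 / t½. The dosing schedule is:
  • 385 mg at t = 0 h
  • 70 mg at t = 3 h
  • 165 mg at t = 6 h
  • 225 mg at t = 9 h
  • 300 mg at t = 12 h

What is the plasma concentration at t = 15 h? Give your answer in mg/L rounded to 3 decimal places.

731.110 mg/L

k = ln 2 / 13 = 0.05332 per h
Dose 1 (385 mg at t=0 h): 385·exp(−0.05332·15) = 173.029 mg/L
Dose 2 (70 mg at t=3 h): 70·exp(−0.05332·12) = 36.917 mg/L
Dose 3 (165 mg at t=6 h): 165·exp(−0.05332·9) = 102.112 mg/L
Dose 4 (225 mg at t=9 h): 225·exp(−0.05332·6) = 163.398 mg/L
Dose 5 (300 mg at t=12 h): 300·exp(−0.05332·3) = 255.654 mg/L
C(15) = 173.029 + 36.917 + 102.112 + 163.398 + 255.654 = 731.110 mg/L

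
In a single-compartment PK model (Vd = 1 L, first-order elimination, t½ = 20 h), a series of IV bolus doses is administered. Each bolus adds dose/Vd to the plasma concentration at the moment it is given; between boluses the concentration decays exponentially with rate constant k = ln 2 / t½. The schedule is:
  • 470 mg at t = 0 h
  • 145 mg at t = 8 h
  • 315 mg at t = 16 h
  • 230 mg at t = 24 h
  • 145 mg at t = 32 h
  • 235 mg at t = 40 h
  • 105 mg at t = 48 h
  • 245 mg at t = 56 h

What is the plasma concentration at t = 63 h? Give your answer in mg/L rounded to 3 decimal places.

k = ln 2 / 20 = 0.03466 per h
Dose 1 (470 mg at t=0 h): 470·exp(−0.03466·63) = 52.948 mg/L
Dose 2 (145 mg at t=8 h): 145·exp(−0.03466·55) = 21.554 mg/L
Dose 3 (315 mg at t=16 h): 315·exp(−0.03466·47) = 61.786 mg/L
Dose 4 (230 mg at t=24 h): 230·exp(−0.03466·39) = 59.528 mg/L
Dose 5 (145 mg at t=32 h): 145·exp(−0.03466·31) = 49.519 mg/L
Dose 6 (235 mg at t=40 h): 235·exp(−0.03466·23) = 105.897 mg/L
Dose 7 (105 mg at t=48 h): 105·exp(−0.03466·15) = 62.433 mg/L
Dose 8 (245 mg at t=56 h): 245·exp(−0.03466·7) = 192.223 mg/L
C(63) = 52.948 + 21.554 + 61.786 + 59.528 + 49.519 + 105.897 + 62.433 + 192.223 = 605.889 mg/L

605.889 mg/L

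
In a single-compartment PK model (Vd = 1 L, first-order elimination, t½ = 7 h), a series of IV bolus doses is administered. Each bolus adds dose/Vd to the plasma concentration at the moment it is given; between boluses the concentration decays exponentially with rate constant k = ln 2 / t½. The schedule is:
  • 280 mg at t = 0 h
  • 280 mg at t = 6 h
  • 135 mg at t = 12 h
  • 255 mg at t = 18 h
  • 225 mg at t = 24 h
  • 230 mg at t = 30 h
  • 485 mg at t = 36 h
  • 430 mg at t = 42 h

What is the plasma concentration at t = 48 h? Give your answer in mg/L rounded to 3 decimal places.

468.461 mg/L

k = ln 2 / 7 = 0.09902 per h
Dose 1 (280 mg at t=0 h): 280·exp(−0.09902·48) = 2.415 mg/L
Dose 2 (280 mg at t=6 h): 280·exp(−0.09902·42) = 4.375 mg/L
Dose 3 (135 mg at t=12 h): 135·exp(−0.09902·36) = 3.821 mg/L
Dose 4 (255 mg at t=18 h): 255·exp(−0.09902·30) = 13.074 mg/L
Dose 5 (225 mg at t=24 h): 225·exp(−0.09902·24) = 20.897 mg/L
Dose 6 (230 mg at t=30 h): 230·exp(−0.09902·18) = 38.695 mg/L
Dose 7 (485 mg at t=36 h): 485·exp(−0.09902·12) = 147.805 mg/L
Dose 8 (430 mg at t=42 h): 430·exp(−0.09902·6) = 237.379 mg/L
C(48) = 2.415 + 4.375 + 3.821 + 13.074 + 20.897 + 38.695 + 147.805 + 237.379 = 468.461 mg/L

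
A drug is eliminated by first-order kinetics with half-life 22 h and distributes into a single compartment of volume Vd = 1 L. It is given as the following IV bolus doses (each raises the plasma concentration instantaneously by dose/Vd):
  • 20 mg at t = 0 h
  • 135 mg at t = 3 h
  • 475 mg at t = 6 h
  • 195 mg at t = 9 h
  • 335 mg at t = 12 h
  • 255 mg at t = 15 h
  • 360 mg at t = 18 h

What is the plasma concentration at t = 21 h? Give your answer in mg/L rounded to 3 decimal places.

1307.497 mg/L

k = ln 2 / 22 = 0.03151 per h
Dose 1 (20 mg at t=0 h): 20·exp(−0.03151·21) = 10.320 mg/L
Dose 2 (135 mg at t=3 h): 135·exp(−0.03151·18) = 76.566 mg/L
Dose 3 (475 mg at t=6 h): 475·exp(−0.03151·15) = 296.105 mg/L
Dose 4 (195 mg at t=9 h): 195·exp(−0.03151·12) = 133.609 mg/L
Dose 5 (335 mg at t=12 h): 335·exp(−0.03151·9) = 252.288 mg/L
Dose 6 (255 mg at t=15 h): 255·exp(−0.03151·6) = 211.077 mg/L
Dose 7 (360 mg at t=18 h): 360·exp(−0.03151·3) = 327.531 mg/L
C(21) = 10.320 + 76.566 + 296.105 + 133.609 + 252.288 + 211.077 + 327.531 = 1307.497 mg/L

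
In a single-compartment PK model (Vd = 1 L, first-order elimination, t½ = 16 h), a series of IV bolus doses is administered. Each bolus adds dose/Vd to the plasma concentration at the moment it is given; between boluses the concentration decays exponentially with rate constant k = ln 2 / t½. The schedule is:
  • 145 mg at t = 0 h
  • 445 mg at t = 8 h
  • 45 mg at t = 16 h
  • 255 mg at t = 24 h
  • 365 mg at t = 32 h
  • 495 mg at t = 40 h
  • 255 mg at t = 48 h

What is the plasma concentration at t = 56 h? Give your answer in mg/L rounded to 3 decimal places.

k = ln 2 / 16 = 0.04332 per h
Dose 1 (145 mg at t=0 h): 145·exp(−0.04332·56) = 12.816 mg/L
Dose 2 (445 mg at t=8 h): 445·exp(−0.04332·48) = 55.625 mg/L
Dose 3 (45 mg at t=16 h): 45·exp(−0.04332·40) = 7.955 mg/L
Dose 4 (255 mg at t=24 h): 255·exp(−0.04332·32) = 63.750 mg/L
Dose 5 (365 mg at t=32 h): 365·exp(−0.04332·24) = 129.047 mg/L
Dose 6 (495 mg at t=40 h): 495·exp(−0.04332·16) = 247.500 mg/L
Dose 7 (255 mg at t=48 h): 255·exp(−0.04332·8) = 180.312 mg/L
C(56) = 12.816 + 55.625 + 7.955 + 63.750 + 129.047 + 247.500 + 180.312 = 697.005 mg/L

697.005 mg/L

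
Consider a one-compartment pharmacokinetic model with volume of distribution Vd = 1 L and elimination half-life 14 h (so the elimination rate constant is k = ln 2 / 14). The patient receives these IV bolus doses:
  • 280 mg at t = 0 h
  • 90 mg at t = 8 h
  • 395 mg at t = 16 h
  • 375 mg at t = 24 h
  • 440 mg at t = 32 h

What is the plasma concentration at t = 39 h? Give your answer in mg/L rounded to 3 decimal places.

k = ln 2 / 14 = 0.04951 per h
Dose 1 (280 mg at t=0 h): 280·exp(−0.04951·39) = 40.605 mg/L
Dose 2 (90 mg at t=8 h): 90·exp(−0.04951·31) = 19.394 mg/L
Dose 3 (395 mg at t=16 h): 395·exp(−0.04951·23) = 126.488 mg/L
Dose 4 (375 mg at t=24 h): 375·exp(−0.04951·15) = 178.443 mg/L
Dose 5 (440 mg at t=32 h): 440·exp(−0.04951·7) = 311.127 mg/L
C(39) = 40.605 + 19.394 + 126.488 + 178.443 + 311.127 = 676.056 mg/L

676.056 mg/L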